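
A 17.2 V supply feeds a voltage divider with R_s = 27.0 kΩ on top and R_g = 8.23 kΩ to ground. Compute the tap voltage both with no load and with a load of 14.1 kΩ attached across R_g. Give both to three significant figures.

Unloaded: 4.02 V; loaded: 2.78 V

Open-circuit: V = 17.2 × 8.23/(27.0 + 8.23) = 4.02 V.
With the load, R_g becomes R_g‖R_L = 5.197 kΩ, so V = 17.2 × 5.197/32.20 = 2.78 V.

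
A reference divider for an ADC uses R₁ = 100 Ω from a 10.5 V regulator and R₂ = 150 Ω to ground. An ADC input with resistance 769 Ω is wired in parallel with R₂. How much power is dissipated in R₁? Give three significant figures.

P ≈ 217 mW

Total resistance from the source is R₁ + (R₂‖R_L) = 225.5 Ω, so I = 10.5/225.5 Ω = 46.56 mA.
P = I²·R₁ = (46.56 mA)² × 100 Ω = 217 mW.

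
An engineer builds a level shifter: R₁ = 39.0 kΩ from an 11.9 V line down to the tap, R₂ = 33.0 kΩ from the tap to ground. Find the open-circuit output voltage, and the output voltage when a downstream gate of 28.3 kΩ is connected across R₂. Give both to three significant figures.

Open-circuit: V = 11.9 × 33.0/(39.0 + 33.0) = 5.45 V.
With the load, R₂ becomes R₂‖R_L = 15.23 kΩ, so V = 11.9 × 15.23/54.23 = 3.34 V.

Unloaded: 5.45 V; loaded: 3.34 V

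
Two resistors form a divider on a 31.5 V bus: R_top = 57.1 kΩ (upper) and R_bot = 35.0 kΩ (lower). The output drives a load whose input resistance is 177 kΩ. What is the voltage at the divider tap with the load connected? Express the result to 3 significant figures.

V_out ≈ 10.7 V

The load sits in parallel with R_bot: R_bot‖R_L = (35.0 × 177) / (35.0 + 177) = 29.22 kΩ.
V_out = 31.5 × 29.22 / (57.1 + 29.22) = 31.5 × 29.22/86.32 = 10.7 V.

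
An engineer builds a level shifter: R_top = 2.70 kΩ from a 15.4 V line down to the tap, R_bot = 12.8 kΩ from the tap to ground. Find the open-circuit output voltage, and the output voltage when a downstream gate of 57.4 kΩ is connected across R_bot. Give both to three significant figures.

Unloaded: 12.7 V; loaded: 12.2 V

Open-circuit: V = 15.4 × 12.8/(2.70 + 12.8) = 12.7 V.
With the load, R_bot becomes R_bot‖R_L = 10.47 kΩ, so V = 15.4 × 10.47/13.17 = 12.2 V.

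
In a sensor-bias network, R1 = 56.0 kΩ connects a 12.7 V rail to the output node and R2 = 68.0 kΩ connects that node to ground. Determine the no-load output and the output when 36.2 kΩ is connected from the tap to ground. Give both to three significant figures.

Unloaded: 6.96 V; loaded: 3.77 V

Open-circuit: V = 12.7 × 68.0/(56.0 + 68.0) = 6.96 V.
With the load, R2 becomes R2‖R_L = 23.62 kΩ, so V = 12.7 × 23.62/79.62 = 3.77 V.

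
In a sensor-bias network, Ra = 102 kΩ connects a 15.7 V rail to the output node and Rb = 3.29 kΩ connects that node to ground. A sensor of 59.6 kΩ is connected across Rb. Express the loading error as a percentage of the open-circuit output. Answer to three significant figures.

The divider's output (Thévenin) resistance is Ra‖Rb = 3.187 kΩ.
Fractional drop under load = R_th/(R_th + R_L) = 3.187 / (3.187 + 59.6) = 0.05076.
So the output falls by 5.08 %.

5.08 %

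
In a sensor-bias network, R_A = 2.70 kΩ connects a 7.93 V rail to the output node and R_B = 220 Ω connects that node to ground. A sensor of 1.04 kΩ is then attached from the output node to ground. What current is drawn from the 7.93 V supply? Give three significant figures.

I ≈ 2.75 mA

R_B‖R_L = 181.6 Ω, so the source sees R_A + R_B‖R_L = 2882 Ω.
I = 7.93 V / 2882 Ω = 2.75 mA.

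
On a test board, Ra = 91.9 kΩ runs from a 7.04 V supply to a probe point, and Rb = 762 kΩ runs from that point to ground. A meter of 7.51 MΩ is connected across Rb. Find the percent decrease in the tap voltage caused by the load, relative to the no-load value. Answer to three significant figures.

The divider's output (Thévenin) resistance is Ra‖Rb = 82.01 kΩ.
Fractional drop under load = R_th/(R_th + R_L) = 82.01 / (82.01 + 7510) = 0.01080.
So the output falls by 1.08 %.

1.08 %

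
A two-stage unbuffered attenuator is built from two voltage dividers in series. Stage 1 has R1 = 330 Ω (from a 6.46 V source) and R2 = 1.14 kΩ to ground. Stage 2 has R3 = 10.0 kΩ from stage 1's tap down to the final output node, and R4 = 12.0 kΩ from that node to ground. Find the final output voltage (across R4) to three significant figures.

V_out ≈ 2.70 V

Stage 2 presents R3+R4 = 22000 Ω as a load on stage 1's tap.
Stage 1's lower leg becomes R2‖(R3+R4) = 1084 Ω, so V_mid = 6.46 × 1084/1414 = 4.952 V.
Stage 2 is itself unloaded: V_out = V_mid × R4/(R3+R4) = 4.952 × 12000/22000 = 2.70 V.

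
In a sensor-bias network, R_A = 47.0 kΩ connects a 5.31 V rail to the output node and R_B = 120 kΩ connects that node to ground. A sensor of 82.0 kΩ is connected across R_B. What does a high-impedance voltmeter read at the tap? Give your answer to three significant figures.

V_out ≈ 2.70 V

The load sits in parallel with R_B: R_B‖R_L = (120 × 82.0) / (120 + 82.0) = 48.71 kΩ.
V_out = 5.31 × 48.71 / (47.0 + 48.71) = 5.31 × 48.71/95.71 = 2.70 V.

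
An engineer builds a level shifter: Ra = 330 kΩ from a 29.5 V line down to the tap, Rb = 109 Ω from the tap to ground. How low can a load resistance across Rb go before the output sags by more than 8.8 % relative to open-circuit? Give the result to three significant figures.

R_L(min) ≈ 1.13 kΩ

Output resistance R_th = Ra‖Rb = (330000 × 109)/330100 = 109.0 Ω.
The fractional drop is R_th/(R_th + R_L); requiring this ≤ 0.0880 gives R_L ≥ R_th(1/0.0880 − 1) = 109.0 × 10.36 = 1.13 kΩ.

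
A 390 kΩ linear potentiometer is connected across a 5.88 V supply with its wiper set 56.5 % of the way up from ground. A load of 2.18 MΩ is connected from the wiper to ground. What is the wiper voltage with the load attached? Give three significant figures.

V ≈ 3.18 V

The wiper splits the pot into (1−α)R = 169.7 kΩ above and αR = 220.3 kΩ below.
Lower section ‖ load = 200.1 kΩ.
V_wiper = 5.88 × 200.1/(169.7 + 200.1) = 3.18 V.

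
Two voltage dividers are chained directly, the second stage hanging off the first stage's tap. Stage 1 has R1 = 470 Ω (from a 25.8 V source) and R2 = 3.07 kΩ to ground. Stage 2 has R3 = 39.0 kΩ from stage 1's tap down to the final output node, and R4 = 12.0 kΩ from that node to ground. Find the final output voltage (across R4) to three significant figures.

V_out ≈ 5.22 V

Stage 2 presents R3+R4 = 51000 Ω as a load on stage 1's tap.
Stage 1's lower leg becomes R2‖(R3+R4) = 2896 Ω, so V_mid = 25.8 × 2896/3366 = 22.20 V.
Stage 2 is itself unloaded: V_out = V_mid × R4/(R3+R4) = 22.20 × 12000/51000 = 5.22 V.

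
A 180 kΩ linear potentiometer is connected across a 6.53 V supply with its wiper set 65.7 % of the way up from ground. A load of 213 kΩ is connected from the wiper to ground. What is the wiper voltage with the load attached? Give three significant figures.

V ≈ 3.60 V

The wiper splits the pot into (1−α)R = 61.74 kΩ above and αR = 118.3 kΩ below.
Lower section ‖ load = 76.04 kΩ.
V_wiper = 6.53 × 76.04/(61.74 + 76.04) = 3.60 V.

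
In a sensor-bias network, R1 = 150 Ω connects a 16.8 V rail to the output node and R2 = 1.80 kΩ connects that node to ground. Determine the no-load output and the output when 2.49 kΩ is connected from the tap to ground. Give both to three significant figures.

Unloaded: 15.5 V; loaded: 14.7 V

Open-circuit: V = 16.8 × 1800/(150 + 1800) = 15.5 V.
With the load, R2 becomes R2‖R_L = 1045 Ω, so V = 16.8 × 1045/1195 = 14.7 V.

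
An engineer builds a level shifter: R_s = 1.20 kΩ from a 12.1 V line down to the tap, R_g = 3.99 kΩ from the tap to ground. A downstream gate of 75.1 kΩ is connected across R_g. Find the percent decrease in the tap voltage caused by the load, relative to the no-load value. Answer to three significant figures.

1.21 %

The divider's output (Thévenin) resistance is R_s‖R_g = 0.9225 kΩ.
Fractional drop under load = R_th/(R_th + R_L) = 0.9225 / (0.9225 + 75.1) = 0.01214.
So the output falls by 1.21 %.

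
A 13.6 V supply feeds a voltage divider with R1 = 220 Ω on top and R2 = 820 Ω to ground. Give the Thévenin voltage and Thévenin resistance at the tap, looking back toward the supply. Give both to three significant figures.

V_th = 10.7 V, R_th = 173 Ω

V_th is the open-circuit tap voltage: 13.6 × 820/(220 + 820) = 10.7 V.
With the supply zeroed, R1 and R2 appear in parallel from the tap: R_th = R1‖R2 = (220 × 820)/1040 = 173 Ω.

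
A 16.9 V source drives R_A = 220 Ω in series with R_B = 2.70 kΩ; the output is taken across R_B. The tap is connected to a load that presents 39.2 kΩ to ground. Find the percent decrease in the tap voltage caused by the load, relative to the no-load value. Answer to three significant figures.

0.516 %

The divider's output (Thévenin) resistance is R_A‖R_B = 203.4 Ω.
Fractional drop under load = R_th/(R_th + R_L) = 203.4 / (203.4 + 39200) = 0.005163.
So the output falls by 0.516 %.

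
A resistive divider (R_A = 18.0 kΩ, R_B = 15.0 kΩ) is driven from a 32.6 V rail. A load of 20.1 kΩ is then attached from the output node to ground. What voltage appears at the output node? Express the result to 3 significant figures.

V_out ≈ 10.5 V

The load sits in parallel with R_B: R_B‖R_L = (15.0 × 20.1) / (15.0 + 20.1) = 8.590 kΩ.
V_out = 32.6 × 8.590 / (18.0 + 8.590) = 32.6 × 8.590/26.59 = 10.5 V.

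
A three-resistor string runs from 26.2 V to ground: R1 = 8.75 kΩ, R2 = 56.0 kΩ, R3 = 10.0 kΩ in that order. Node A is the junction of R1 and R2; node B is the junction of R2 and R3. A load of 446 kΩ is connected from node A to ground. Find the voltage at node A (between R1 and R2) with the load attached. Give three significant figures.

Below node A the series string R2+R3 = 66.00 kΩ sits in parallel with the 446 kΩ load: 57.49 kΩ.
V_A = 26.2 × 57.49/(8.75 + 57.49) = 22.7 V.

V ≈ 22.7 V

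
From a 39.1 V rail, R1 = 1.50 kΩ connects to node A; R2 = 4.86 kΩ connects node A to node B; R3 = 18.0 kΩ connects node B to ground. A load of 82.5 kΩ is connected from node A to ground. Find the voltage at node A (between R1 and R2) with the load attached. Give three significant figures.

Below node A the series string R2+R3 = 22.86 kΩ sits in parallel with the 82.5 kΩ load: 17.90 kΩ.
V_A = 39.1 × 17.90/(1.50 + 17.90) = 36.1 V.

V ≈ 36.1 V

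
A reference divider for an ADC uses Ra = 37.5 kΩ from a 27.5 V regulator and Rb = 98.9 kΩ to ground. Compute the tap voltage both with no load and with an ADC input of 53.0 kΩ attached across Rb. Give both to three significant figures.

Unloaded: 19.9 V; loaded: 13.2 V

Open-circuit: V = 27.5 × 98.9/(37.5 + 98.9) = 19.9 V.
With the load, Rb becomes Rb‖R_L = 34.51 kΩ, so V = 27.5 × 34.51/72.01 = 13.2 V.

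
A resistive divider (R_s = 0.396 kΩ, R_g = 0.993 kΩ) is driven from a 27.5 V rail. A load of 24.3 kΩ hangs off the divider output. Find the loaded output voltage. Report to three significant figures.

The load sits in parallel with R_g: R_g‖R_L = (993 × 24300) / (993 + 24300) = 954.0 Ω.
V_out = 27.5 × 954.0 / (396 + 954.0) = 27.5 × 954.0/1350 = 19.4 V.

V_out ≈ 19.4 V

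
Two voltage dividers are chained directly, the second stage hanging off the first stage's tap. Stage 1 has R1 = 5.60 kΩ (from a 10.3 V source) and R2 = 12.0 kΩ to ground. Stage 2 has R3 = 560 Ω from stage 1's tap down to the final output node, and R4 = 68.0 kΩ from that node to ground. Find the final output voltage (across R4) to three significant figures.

V_out ≈ 6.60 V

Stage 2 presents R3+R4 = 68560 Ω as a load on stage 1's tap.
Stage 1's lower leg becomes R2‖(R3+R4) = 10210 Ω, so V_mid = 10.3 × 10210/15810 = 6.652 V.
Stage 2 is itself unloaded: V_out = V_mid × R4/(R3+R4) = 6.652 × 68000/68560 = 6.60 V.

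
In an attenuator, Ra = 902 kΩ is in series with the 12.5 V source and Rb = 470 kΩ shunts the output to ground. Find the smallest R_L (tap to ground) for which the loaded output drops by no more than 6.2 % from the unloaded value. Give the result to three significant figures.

Output resistance R_th = Ra‖Rb = (902 × 470)/1372 = 309.0 kΩ.
The fractional drop is R_th/(R_th + R_L); requiring this ≤ 0.0620 gives R_L ≥ R_th(1/0.0620 − 1) = 309.0 × 15.13 = 4.67 MΩ.

R_L(min) ≈ 4.67 MΩ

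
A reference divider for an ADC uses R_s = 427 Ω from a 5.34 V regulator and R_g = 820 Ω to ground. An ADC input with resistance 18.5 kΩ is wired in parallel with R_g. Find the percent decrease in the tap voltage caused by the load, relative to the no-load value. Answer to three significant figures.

The divider's output (Thévenin) resistance is R_s‖R_g = 280.8 Ω.
Fractional drop under load = R_th/(R_th + R_L) = 280.8 / (280.8 + 18500) = 0.01495.
So the output falls by 1.50 %.

1.50 %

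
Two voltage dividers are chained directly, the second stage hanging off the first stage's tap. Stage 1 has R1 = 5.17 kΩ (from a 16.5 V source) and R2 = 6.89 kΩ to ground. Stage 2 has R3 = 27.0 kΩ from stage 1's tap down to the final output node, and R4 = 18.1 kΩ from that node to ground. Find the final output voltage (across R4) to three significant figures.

V_out ≈ 3.55 V

Stage 2 presents R3+R4 = 45.10 kΩ as a load on stage 1's tap.
Stage 1's lower leg becomes R2‖(R3+R4) = 5.977 kΩ, so V_mid = 16.5 × 5.977/11.15 = 8.847 V.
Stage 2 is itself unloaded: V_out = V_mid × R4/(R3+R4) = 8.847 × 18.1/45.10 = 3.55 V.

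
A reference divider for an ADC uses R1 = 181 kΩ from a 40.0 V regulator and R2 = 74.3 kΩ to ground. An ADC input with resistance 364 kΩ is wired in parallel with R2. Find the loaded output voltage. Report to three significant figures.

The load sits in parallel with R2: R2‖R_L = (74.3 × 364) / (74.3 + 364) = 61.70 kΩ.
V_out = 40.0 × 61.70 / (181 + 61.70) = 40.0 × 61.70/242.7 = 10.2 V.

V_out ≈ 10.2 V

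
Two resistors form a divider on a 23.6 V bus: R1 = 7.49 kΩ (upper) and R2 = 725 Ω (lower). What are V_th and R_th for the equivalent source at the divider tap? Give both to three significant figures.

V_th is the open-circuit tap voltage: 23.6 × 725/(7490 + 725) = 2.08 V.
With the supply zeroed, R1 and R2 appear in parallel from the tap: R_th = R1‖R2 = (7490 × 725)/8215 = 661 Ω.

V_th = 2.08 V, R_th = 661 Ω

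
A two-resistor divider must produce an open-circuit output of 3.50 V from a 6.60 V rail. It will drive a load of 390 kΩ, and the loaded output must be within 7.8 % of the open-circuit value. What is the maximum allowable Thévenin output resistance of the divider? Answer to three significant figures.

Loading drop = R_th/(R_th + R_L) ≤ 0.0780, so R_th ≤ R_L · ε/(1−ε) = 390 kΩ × 0.0780/0.9220 = 33.0 kΩ.
(Any R1, R2 with R2/(R1+R2) = 0.530 and R1‖R2 ≤ 33.0 kΩ will meet the spec.)

R_th ≤ 33.0 kΩ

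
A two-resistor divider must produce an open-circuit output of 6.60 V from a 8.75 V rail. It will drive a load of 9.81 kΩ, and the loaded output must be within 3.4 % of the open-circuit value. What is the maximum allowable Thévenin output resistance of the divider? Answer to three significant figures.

Loading drop = R_th/(R_th + R_L) ≤ 0.0340, so R_th ≤ R_L · ε/(1−ε) = 9.81 kΩ × 0.0340/0.9660 = 345 Ω.

R_th ≤ 345 Ω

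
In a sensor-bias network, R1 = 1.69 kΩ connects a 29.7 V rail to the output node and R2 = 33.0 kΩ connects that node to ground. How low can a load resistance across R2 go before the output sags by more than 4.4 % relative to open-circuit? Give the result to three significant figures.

Output resistance R_th = R1‖R2 = (1.69 × 33.0)/34.69 = 1.608 kΩ.
The fractional drop is R_th/(R_th + R_L); requiring this ≤ 0.0440 gives R_L ≥ R_th(1/0.0440 − 1) = 1.608 × 21.73 = 34.9 kΩ.

R_L(min) ≈ 34.9 kΩ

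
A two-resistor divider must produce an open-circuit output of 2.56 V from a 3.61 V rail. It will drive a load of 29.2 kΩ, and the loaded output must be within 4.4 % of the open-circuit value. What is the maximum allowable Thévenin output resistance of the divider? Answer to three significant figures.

Loading drop = R_th/(R_th + R_L) ≤ 0.0440, so R_th ≤ R_L · ε/(1−ε) = 29.2 kΩ × 0.0440/0.9560 = 1.34 kΩ.
(Any R1, R2 with R2/(R1+R2) = 0.709 and R1‖R2 ≤ 1.34 kΩ will meet the spec.)

R_th ≤ 1.34 kΩ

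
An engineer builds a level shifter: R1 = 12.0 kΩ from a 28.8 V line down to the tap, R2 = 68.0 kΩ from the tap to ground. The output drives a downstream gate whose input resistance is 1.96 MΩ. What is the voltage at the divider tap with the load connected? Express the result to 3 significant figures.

V_out ≈ 24.4 V

The load sits in parallel with R2: R2‖R_L = (68.0 × 1960) / (68.0 + 1960) = 65.72 kΩ.
V_out = 28.8 × 65.72 / (12.0 + 65.72) = 28.8 × 65.72/77.72 = 24.4 V.
(Unloaded it would have been 24.5 V.)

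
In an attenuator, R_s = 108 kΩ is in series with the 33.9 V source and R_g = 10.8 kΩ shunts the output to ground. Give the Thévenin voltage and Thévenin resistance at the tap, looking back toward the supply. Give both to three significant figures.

V_th = 3.08 V, R_th = 9.82 kΩ

V_th is the open-circuit tap voltage: 33.9 × 10.8/(108 + 10.8) = 3.08 V.
With the supply zeroed, R_s and R_g appear in parallel from the tap: R_th = R_s‖R_g = (108 × 10.8)/118.8 = 9.82 kΩ.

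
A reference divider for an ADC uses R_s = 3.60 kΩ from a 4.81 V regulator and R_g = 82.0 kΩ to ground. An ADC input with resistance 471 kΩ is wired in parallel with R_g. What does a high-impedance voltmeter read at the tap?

V_out ≈ 4.57 V

The load sits in parallel with R_g: R_g‖R_L = (82.0 × 471) / (82.0 + 471) = 69.84 kΩ.
V_out = 4.81 × 69.84 / (3.60 + 69.84) = 4.81 × 69.84/73.44 = 4.57 V.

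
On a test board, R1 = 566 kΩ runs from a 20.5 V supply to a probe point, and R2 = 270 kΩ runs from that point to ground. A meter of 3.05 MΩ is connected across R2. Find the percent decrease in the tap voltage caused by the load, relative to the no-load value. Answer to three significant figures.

5.65 %

The divider's output (Thévenin) resistance is R1‖R2 = 182.8 kΩ.
Fractional drop under load = R_th/(R_th + R_L) = 182.8 / (182.8 + 3050) = 0.05655.
So the output falls by 5.65 %.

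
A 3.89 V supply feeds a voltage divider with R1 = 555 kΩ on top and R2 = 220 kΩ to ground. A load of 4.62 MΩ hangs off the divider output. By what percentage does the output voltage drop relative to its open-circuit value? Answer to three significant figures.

The divider's output (Thévenin) resistance is R1‖R2 = 157.5 kΩ.
Fractional drop under load = R_th/(R_th + R_L) = 157.5 / (157.5 + 4620) = 0.03298.
So the output falls by 3.30 %.

3.30 %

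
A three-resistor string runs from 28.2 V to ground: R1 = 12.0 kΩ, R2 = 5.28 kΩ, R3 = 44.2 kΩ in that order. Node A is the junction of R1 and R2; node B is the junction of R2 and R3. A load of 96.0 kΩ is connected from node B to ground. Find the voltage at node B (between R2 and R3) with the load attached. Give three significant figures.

At node B, R3 is in parallel with the load: R3‖R_L = 30.27 kΩ.
Below node A the resistance is R2 + (R3‖R_L) = 35.55 kΩ, so V_A = 28.2 × 35.55/47.55 = 21.08 V.
Then V_B = V_A × (R3‖R_L)/(R2 + R3‖R_L) = 21.08 × 30.27/35.55 = 18.0 V.

V ≈ 18.0 V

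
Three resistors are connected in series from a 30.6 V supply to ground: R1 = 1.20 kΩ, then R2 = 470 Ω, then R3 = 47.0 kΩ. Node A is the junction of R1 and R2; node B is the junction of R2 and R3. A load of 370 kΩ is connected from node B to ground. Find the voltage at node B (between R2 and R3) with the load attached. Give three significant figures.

At node B, R3 is in parallel with the load: R3‖R_L = 41700 Ω.
Below node A the resistance is R2 + (R3‖R_L) = 42170 Ω, so V_A = 30.6 × 42170/43370 = 29.75 V.
Then V_B = V_A × (R3‖R_L)/(R2 + R3‖R_L) = 29.75 × 41700/42170 = 29.4 V.

V ≈ 29.4 V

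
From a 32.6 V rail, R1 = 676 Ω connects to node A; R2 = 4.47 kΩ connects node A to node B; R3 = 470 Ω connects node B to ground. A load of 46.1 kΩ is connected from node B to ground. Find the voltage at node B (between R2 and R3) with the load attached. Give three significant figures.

At node B, R3 is in parallel with the load: R3‖R_L = 465.3 Ω.
Below node A the resistance is R2 + (R3‖R_L) = 4935 Ω, so V_A = 32.6 × 4935/5611 = 28.67 V.
Then V_B = V_A × (R3‖R_L)/(R2 + R3‖R_L) = 28.67 × 465.3/4935 = 2.70 V.

V ≈ 2.70 V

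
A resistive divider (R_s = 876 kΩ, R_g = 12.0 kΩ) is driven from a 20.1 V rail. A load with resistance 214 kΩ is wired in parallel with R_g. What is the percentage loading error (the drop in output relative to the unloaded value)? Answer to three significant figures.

The divider's output (Thévenin) resistance is R_s‖R_g = 11.84 kΩ.
Fractional drop under load = R_th/(R_th + R_L) = 11.84 / (11.84 + 214) = 0.05242.
So the output falls by 5.24 %.

5.24 %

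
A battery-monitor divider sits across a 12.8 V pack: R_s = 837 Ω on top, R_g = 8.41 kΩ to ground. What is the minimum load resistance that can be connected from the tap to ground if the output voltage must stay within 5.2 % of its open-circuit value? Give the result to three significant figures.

R_L(min) ≈ 13.9 kΩ

Output resistance R_th = R_s‖R_g = (837 × 8410)/9247 = 761.2 Ω.
The fractional drop is R_th/(R_th + R_L); requiring this ≤ 0.0520 gives R_L ≥ R_th(1/0.0520 − 1) = 761.2 × 18.23 = 13.9 kΩ.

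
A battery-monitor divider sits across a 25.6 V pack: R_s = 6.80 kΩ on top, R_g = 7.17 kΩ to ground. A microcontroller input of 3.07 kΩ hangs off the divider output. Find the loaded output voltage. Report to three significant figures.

V_out ≈ 6.15 V

The load sits in parallel with R_g: R_g‖R_L = (7.17 × 3.07) / (7.17 + 3.07) = 2.150 kΩ.
V_out = 25.6 × 2.150 / (6.80 + 2.150) = 25.6 × 2.150/8.950 = 6.15 V.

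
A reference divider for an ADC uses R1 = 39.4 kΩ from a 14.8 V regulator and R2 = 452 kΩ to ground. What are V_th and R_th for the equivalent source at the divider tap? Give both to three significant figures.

V_th is the open-circuit tap voltage: 14.8 × 452/(39.4 + 452) = 13.6 V.
With the supply zeroed, R1 and R2 appear in parallel from the tap: R_th = R1‖R2 = (39.4 × 452)/491.4 = 36.2 kΩ.

V_th = 13.6 V, R_th = 36.2 kΩ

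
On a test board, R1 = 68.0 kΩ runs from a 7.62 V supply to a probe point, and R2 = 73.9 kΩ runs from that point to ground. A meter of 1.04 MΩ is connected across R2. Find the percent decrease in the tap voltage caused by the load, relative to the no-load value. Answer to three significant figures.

3.29 %

The divider's output (Thévenin) resistance is R1‖R2 = 35.41 kΩ.
Fractional drop under load = R_th/(R_th + R_L) = 35.41 / (35.41 + 1040) = 0.03293.
So the output falls by 3.29 %.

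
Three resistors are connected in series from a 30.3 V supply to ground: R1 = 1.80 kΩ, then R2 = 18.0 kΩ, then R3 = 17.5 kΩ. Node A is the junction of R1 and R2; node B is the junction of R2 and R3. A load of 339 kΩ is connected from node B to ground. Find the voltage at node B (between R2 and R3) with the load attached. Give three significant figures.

At node B, R3 is in parallel with the load: R3‖R_L = 16.64 kΩ.
Below node A the resistance is R2 + (R3‖R_L) = 34.64 kΩ, so V_A = 30.3 × 34.64/36.44 = 28.80 V.
Then V_B = V_A × (R3‖R_L)/(R2 + R3‖R_L) = 28.80 × 16.64/34.64 = 13.8 V.

V ≈ 13.8 V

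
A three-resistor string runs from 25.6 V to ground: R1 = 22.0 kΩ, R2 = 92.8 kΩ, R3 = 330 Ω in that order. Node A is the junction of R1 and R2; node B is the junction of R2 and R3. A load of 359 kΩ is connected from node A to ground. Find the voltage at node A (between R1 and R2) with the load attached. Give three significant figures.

Below node A the series string R2+R3 = 93130 Ω sits in parallel with the 359000 Ω load: 73950 Ω.
V_A = 25.6 × 73950/(22000 + 73950) = 19.7 V.

V ≈ 19.7 V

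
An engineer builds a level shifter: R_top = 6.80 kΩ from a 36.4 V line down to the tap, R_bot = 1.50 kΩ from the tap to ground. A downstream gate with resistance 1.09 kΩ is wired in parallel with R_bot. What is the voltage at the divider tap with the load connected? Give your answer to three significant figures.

The load sits in parallel with R_bot: R_bot‖R_L = (1.50 × 1.09) / (1.50 + 1.09) = 0.6313 kΩ.
V_out = 36.4 × 0.6313 / (6.80 + 0.6313) = 36.4 × 0.6313/7.431 = 3.09 V.

V_out ≈ 3.09 V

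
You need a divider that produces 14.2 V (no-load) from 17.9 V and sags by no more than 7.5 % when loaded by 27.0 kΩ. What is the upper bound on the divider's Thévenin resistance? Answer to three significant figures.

Loading drop = R_th/(R_th + R_L) ≤ 0.0750, so R_th ≤ R_L · ε/(1−ε) = 27.0 kΩ × 0.0750/0.9250 = 2.19 kΩ.

R_th ≤ 2.19 kΩ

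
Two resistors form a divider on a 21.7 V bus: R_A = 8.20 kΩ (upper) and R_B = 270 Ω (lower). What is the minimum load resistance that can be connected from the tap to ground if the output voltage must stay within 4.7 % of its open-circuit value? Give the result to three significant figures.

R_L(min) ≈ 5.30 kΩ

Output resistance R_th = R_A‖R_B = (8200 × 270)/8470 = 261.4 Ω.
The fractional drop is R_th/(R_th + R_L); requiring this ≤ 0.0470 gives R_L ≥ R_th(1/0.0470 − 1) = 261.4 × 20.28 = 5.30 kΩ.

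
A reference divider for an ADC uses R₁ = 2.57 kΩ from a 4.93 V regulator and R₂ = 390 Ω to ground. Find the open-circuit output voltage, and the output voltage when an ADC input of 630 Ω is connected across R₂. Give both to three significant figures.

Unloaded: 0.650 V; loaded: 0.422 V

Open-circuit: V = 4.93 × 390/(2570 + 390) = 0.650 V.
With the load, R₂ becomes R₂‖R_L = 240.9 Ω, so V = 4.93 × 240.9/2811 = 0.422 V.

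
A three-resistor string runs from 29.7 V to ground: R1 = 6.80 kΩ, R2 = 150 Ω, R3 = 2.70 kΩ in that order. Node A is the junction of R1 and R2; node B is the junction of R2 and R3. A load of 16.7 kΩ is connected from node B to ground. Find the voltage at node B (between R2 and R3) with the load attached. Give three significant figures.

V ≈ 7.44 V

At node B, R3 is in parallel with the load: R3‖R_L = 2324 Ω.
Below node A the resistance is R2 + (R3‖R_L) = 2474 Ω, so V_A = 29.7 × 2474/9274 = 7.924 V.
Then V_B = V_A × (R3‖R_L)/(R2 + R3‖R_L) = 7.924 × 2324/2474 = 7.44 V.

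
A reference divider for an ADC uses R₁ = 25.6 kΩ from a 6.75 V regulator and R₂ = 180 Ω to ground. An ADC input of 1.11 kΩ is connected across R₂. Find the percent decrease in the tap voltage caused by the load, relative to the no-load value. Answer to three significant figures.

Unloaded V = 6.75 × 180/25780 = 0.047130 V.
Loaded: R₂‖R_L = 154.9 Ω, giving V = 6.75 × 154.9/25750 = 0.040593 V.
Drop = (0.047130 − 0.040593) / 0.047130 = 13.9 %.

13.9 %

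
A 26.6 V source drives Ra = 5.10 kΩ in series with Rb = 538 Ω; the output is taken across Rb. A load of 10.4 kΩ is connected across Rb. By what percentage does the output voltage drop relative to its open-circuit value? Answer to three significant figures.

The divider's output (Thévenin) resistance is Ra‖Rb = 486.7 Ω.
Fractional drop under load = R_th/(R_th + R_L) = 486.7 / (486.7 + 10400) = 0.04470.
So the output falls by 4.47 %.

4.47 %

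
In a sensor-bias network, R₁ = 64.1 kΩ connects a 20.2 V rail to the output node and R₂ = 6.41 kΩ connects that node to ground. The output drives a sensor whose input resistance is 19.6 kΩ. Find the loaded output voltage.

The load sits in parallel with R₂: R₂‖R_L = (6.41 × 19.6) / (6.41 + 19.6) = 4.830 kΩ.
V_out = 20.2 × 4.830 / (64.1 + 4.830) = 20.2 × 4.830/68.93 = 1.42 V.

V_out ≈ 1.42 V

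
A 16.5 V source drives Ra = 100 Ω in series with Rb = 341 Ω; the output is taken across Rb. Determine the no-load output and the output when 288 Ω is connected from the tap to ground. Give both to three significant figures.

Open-circuit: V = 16.5 × 341/(100 + 341) = 12.8 V.
With the load, Rb becomes Rb‖R_L = 156.1 Ω, so V = 16.5 × 156.1/256.1 = 10.1 V.

Unloaded: 12.8 V; loaded: 10.1 V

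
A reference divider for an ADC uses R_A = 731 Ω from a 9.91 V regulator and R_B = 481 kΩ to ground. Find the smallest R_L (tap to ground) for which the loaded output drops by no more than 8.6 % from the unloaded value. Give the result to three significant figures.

R_L(min) ≈ 7.76 kΩ

Output resistance R_th = R_A‖R_B = (731 × 481000)/481700 = 729.9 Ω.
The fractional drop is R_th/(R_th + R_L); requiring this ≤ 0.0860 gives R_L ≥ R_th(1/0.0860 − 1) = 729.9 × 10.63 = 7.76 kΩ.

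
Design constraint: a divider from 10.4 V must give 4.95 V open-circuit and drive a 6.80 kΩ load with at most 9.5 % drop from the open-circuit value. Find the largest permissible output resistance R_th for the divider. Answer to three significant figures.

R_th ≤ 714 Ω

Loading drop = R_th/(R_th + R_L) ≤ 0.0950, so R_th ≤ R_L · ε/(1−ε) = 6.80 kΩ × 0.0950/0.9050 = 714 Ω.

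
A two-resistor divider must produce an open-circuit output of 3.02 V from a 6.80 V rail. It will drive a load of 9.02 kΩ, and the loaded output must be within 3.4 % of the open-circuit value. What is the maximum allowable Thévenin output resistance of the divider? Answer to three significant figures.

Loading drop = R_th/(R_th + R_L) ≤ 0.0340, so R_th ≤ R_L · ε/(1−ε) = 9.02 kΩ × 0.0340/0.9660 = 317 Ω.
(Any R1, R2 with R2/(R1+R2) = 0.444 and R1‖R2 ≤ 317 Ω will meet the spec.)

R_th ≤ 317 Ω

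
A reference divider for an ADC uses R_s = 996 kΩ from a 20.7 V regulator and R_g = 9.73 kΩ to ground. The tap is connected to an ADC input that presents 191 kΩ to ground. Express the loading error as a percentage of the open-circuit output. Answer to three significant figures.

The divider's output (Thévenin) resistance is R_s‖R_g = 9.636 kΩ.
Fractional drop under load = R_th/(R_th + R_L) = 9.636 / (9.636 + 191) = 0.04803.
So the output falls by 4.80 %.

4.80 %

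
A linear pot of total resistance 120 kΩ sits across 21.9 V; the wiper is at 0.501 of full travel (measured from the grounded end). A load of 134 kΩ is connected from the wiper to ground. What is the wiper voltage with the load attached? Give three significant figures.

The wiper splits the pot into (1−α)R = 59.88 kΩ above and αR = 60.12 kΩ below.
Lower section ‖ load = 41.50 kΩ.
V_wiper = 21.9 × 41.50/(59.88 + 41.50) = 8.96 V.

V ≈ 8.96 V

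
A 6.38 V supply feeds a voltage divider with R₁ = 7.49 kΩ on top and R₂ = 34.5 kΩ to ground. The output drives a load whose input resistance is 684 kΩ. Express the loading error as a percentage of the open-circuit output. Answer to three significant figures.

0.892 %

The divider's output (Thévenin) resistance is R₁‖R₂ = 6.154 kΩ.
Fractional drop under load = R_th/(R_th + R_L) = 6.154 / (6.154 + 684) = 0.008917.
So the output falls by 0.892 %.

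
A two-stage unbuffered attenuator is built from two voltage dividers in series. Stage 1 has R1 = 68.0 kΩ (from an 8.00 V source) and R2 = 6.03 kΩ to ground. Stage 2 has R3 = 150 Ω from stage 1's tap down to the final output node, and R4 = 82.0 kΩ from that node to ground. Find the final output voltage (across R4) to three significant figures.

Stage 2 presents R3+R4 = 82150 Ω as a load on stage 1's tap.
Stage 1's lower leg becomes R2‖(R3+R4) = 5618 Ω, so V_mid = 8.00 × 5618/73620 = 0.6105 V.
Stage 2 is itself unloaded: V_out = V_mid × R4/(R3+R4) = 0.6105 × 82000/82150 = 0.609 V.

V_out ≈ 0.609 V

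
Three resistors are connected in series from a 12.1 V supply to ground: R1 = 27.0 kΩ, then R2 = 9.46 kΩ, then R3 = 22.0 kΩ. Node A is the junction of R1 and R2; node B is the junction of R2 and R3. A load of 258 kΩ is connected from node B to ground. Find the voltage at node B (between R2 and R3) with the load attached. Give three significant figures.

At node B, R3 is in parallel with the load: R3‖R_L = 20.27 kΩ.
Below node A the resistance is R2 + (R3‖R_L) = 29.73 kΩ, so V_A = 12.1 × 29.73/56.73 = 6.341 V.
Then V_B = V_A × (R3‖R_L)/(R2 + R3‖R_L) = 6.341 × 20.27/29.73 = 4.32 V.

V ≈ 4.32 V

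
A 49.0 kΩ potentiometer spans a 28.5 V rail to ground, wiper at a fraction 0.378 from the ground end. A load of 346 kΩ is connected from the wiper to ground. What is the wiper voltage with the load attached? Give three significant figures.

The wiper splits the pot into (1−α)R = 30.48 kΩ above and αR = 18.52 kΩ below.
Lower section ‖ load = 17.58 kΩ.
V_wiper = 28.5 × 17.58/(30.48 + 17.58) = 10.4 V.

V ≈ 10.4 V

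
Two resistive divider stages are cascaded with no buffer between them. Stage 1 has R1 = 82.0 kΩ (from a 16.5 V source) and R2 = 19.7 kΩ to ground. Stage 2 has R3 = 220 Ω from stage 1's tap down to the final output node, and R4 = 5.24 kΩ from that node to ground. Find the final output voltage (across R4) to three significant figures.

Stage 2 presents R3+R4 = 5460 Ω as a load on stage 1's tap.
Stage 1's lower leg becomes R2‖(R3+R4) = 4275 Ω, so V_mid = 16.5 × 4275/86280 = 0.8176 V.
Stage 2 is itself unloaded: V_out = V_mid × R4/(R3+R4) = 0.8176 × 5240/5460 = 0.785 V.

V_out ≈ 0.785 V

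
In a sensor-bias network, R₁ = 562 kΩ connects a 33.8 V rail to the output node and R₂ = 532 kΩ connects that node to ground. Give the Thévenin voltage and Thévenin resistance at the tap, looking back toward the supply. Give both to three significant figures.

V_th = 16.4 V, R_th = 273 kΩ

V_th is the open-circuit tap voltage: 33.8 × 532/(562 + 532) = 16.4 V.
With the supply zeroed, R₁ and R₂ appear in parallel from the tap: R_th = R₁‖R₂ = (562 × 532)/1094 = 273 kΩ.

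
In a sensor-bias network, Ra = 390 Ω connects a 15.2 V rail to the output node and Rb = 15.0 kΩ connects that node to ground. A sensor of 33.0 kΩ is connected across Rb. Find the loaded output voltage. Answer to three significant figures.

The load sits in parallel with Rb: Rb‖R_L = (15000 × 33000) / (15000 + 33000) = 10310 Ω.
V_out = 15.2 × 10310 / (390 + 10310) = 15.2 × 10310/10700 = 14.6 V.

V_out ≈ 14.6 V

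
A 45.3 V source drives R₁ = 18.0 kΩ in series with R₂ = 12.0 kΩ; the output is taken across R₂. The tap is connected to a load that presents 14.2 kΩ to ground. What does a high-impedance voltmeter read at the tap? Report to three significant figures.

The load sits in parallel with R₂: R₂‖R_L = (12.0 × 14.2) / (12.0 + 14.2) = 6.504 kΩ.
V_out = 45.3 × 6.504 / (18.0 + 6.504) = 45.3 × 6.504/24.50 = 12.0 V.
(Unloaded it would have been 18.1 V.)

V_out ≈ 12.0 V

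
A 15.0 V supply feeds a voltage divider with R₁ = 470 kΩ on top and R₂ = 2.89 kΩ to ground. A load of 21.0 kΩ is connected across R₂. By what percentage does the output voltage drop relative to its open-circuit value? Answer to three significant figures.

12.0 %

Unloaded V = 15.0 × 2.89/472.9 = 0.091670 V.
Loaded: R₂‖R_L = 2.540 kΩ, giving V = 15.0 × 2.540/472.5 = 0.080641 V.
Drop = (0.091670 − 0.080641) / 0.091670 = 12.0 %.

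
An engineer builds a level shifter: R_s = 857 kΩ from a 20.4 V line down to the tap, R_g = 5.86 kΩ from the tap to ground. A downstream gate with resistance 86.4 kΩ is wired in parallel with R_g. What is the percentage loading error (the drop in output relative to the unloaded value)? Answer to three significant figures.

6.31 %

The divider's output (Thévenin) resistance is R_s‖R_g = 5.820 kΩ.
Fractional drop under load = R_th/(R_th + R_L) = 5.820 / (5.820 + 86.4) = 0.06311.
So the output falls by 6.31 %.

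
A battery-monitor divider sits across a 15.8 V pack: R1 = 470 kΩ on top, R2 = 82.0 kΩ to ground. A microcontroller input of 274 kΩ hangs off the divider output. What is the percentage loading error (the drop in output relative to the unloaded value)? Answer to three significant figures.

20.3 %

Unloaded V = 15.8 × 82.0/552.0 = 2.347 V.
Loaded: R2‖R_L = 63.11 kΩ, giving V = 15.8 × 63.11/533.1 = 1.870 V.
Drop = (2.347 − 1.870) / 2.347 = 20.3 %.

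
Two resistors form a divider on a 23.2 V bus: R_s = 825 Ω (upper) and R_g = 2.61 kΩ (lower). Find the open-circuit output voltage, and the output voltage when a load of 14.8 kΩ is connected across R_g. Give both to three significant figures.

Open-circuit: V = 23.2 × 2610/(825 + 2610) = 17.6 V.
With the load, R_g becomes R_g‖R_L = 2219 Ω, so V = 23.2 × 2219/3044 = 16.9 V.

Unloaded: 17.6 V; loaded: 16.9 V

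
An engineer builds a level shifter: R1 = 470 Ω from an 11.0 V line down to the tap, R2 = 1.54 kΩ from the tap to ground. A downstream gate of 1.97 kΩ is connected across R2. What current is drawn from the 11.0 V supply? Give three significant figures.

R2‖R_L = 864.3 Ω, so the source sees R1 + R2‖R_L = 1334 Ω.
I = 11.0 V / 1334 Ω = 8.24 mA.

I ≈ 8.24 mA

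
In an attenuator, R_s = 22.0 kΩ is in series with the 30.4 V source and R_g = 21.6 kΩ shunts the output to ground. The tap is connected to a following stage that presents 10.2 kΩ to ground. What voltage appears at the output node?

The load sits in parallel with R_g: R_g‖R_L = (21.6 × 10.2) / (21.6 + 10.2) = 6.928 kΩ.
V_out = 30.4 × 6.928 / (22.0 + 6.928) = 30.4 × 6.928/28.93 = 7.28 V.
(Unloaded it would have been 15.1 V.)

V_out ≈ 7.28 V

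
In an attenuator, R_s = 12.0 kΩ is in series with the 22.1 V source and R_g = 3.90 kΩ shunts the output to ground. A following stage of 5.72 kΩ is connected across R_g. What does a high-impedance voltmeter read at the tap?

V_out ≈ 3.58 V

The load sits in parallel with R_g: R_g‖R_L = (3.90 × 5.72) / (3.90 + 5.72) = 2.319 kΩ.
V_out = 22.1 × 2.319 / (12.0 + 2.319) = 22.1 × 2.319/14.32 = 3.58 V.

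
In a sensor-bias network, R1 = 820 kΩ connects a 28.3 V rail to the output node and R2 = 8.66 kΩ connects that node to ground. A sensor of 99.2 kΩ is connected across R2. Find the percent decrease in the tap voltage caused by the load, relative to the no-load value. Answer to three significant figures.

7.95 %

The divider's output (Thévenin) resistance is R1‖R2 = 8.569 kΩ.
Fractional drop under load = R_th/(R_th + R_L) = 8.569 / (8.569 + 99.2) = 0.07952.
So the output falls by 7.95 %.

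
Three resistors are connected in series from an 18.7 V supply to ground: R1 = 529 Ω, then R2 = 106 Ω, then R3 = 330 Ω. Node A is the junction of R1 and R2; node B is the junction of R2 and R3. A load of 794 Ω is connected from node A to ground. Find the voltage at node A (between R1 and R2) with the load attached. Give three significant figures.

Below node A the series string R2+R3 = 436.0 Ω sits in parallel with the 794 Ω load: 281.5 Ω.
V_A = 18.7 × 281.5/(529 + 281.5) = 6.49 V.

V ≈ 6.49 V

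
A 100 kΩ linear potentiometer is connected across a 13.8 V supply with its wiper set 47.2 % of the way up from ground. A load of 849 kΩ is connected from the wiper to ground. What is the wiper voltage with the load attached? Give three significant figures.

The wiper splits the pot into (1−α)R = 52.80 kΩ above and αR = 47.20 kΩ below.
Lower section ‖ load = 44.71 kΩ.
V_wiper = 13.8 × 44.71/(52.80 + 44.71) = 6.33 V.

V ≈ 6.33 V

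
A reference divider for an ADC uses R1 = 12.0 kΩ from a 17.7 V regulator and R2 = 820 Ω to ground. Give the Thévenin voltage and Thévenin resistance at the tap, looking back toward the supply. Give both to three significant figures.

V_th = 1.13 V, R_th = 768 Ω

V_th is the open-circuit tap voltage: 17.7 × 820/(12000 + 820) = 1.13 V.
With the supply zeroed, R1 and R2 appear in parallel from the tap: R_th = R1‖R2 = (12000 × 820)/12820 = 768 Ω.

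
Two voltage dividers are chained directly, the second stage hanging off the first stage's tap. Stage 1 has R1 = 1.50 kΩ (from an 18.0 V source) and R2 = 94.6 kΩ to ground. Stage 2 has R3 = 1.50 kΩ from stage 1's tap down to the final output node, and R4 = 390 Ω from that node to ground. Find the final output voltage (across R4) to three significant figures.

V_out ≈ 2.05 V

Stage 2 presents R3+R4 = 1890 Ω as a load on stage 1's tap.
Stage 1's lower leg becomes R2‖(R3+R4) = 1853 Ω, so V_mid = 18.0 × 1853/3353 = 9.947 V.
Stage 2 is itself unloaded: V_out = V_mid × R4/(R3+R4) = 9.947 × 390/1890 = 2.05 V.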